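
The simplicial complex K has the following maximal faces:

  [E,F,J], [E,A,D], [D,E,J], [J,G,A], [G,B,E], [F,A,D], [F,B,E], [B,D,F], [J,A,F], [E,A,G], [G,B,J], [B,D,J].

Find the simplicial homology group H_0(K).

H_0 ≅ Z.

We work with the vertex ordering A < B < D < E < F < G < J. The simplices of K, each written with vertices in increasing order, are:

  0-simplices (7): A, B, D, E, F, G, J
  1-simplices (18): AD, AE, AF, AG, AJ, BD, BE, BF, BG, BJ, DE, DF, DJ, EF, EG, EJ, FJ, GJ
  2-simplices (12): ADE, ADF, AEG, AFJ, AGJ, BDF, BDJ, BEF, BEG, BGJ, DEJ, EFJ

so the chain groups are C_0 ≅ Z^7, C_1 ≅ Z^18, C_2 ≅ Z^12.

Boundary ∂_1: C_1 → C_0 is given by ∂[p,q] = [q] − [p].
The resulting 7×18 matrix has rank 6, and its Smith normal form has invariant factors (1,1,1,1,1,1).

Boundary ∂_2: C_2 → C_1 sends each 2-simplex [p,q,r] to [q,r] − [p,r] + [p,q]. For instance
  ∂BDJ = DJ − BJ + BD,
  ∂ADF = DF − AF + AD.
The 18×12 boundary matrix has rank 12 and Smith normal form diag(1,1,1,1,1,1,1,1,1,1,1,2).

Computing H_k = (kernel of ∂_k) / (image of ∂_{k+1}):

  H_0: rank C_0 − rank ∂_1 = 7 − 6 = 1, and the invariant factors of ∂_1 are all 1, so H_0 ≅ Z.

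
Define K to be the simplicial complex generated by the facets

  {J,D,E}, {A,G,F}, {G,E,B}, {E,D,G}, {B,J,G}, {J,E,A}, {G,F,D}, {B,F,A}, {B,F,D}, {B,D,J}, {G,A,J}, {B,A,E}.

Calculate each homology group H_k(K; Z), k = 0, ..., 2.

H_0 = Z,  H_1 = Z/2Z,  H_2 = 0.

We work with the vertex ordering A < B < D < E < F < G < J. The simplices of K, each written with vertices in increasing order, are:

  0-simplices (7): A, B, D, E, F, G, J
  1-simplices (18): AB, AE, AF, AG, AJ, BD, BE, BF, BG, BJ, DE, DF, DG, DJ, EG, EJ, FG, GJ
  2-simplices (12): ABE, ABF, AEJ, AFG, AGJ, BDF, BDJ, BEG, BGJ, DEG, DEJ, DFG

Hence C_0 ≅ Z^7, C_1 ≅ Z^18, C_2 ≅ Z^12.

Boundary ∂_1: C_1 → C_0 sends each edge [p,q] (with p < q) to q − p. For instance
  ∂FG = G − F.
The resulting 7×18 matrix has rank 6, and its Smith normal form has invariant factors (1,1,1,1,1,1).

Boundary ∂_2: C_2 → C_1 maps a triangle to the signed sum of its edges. For instance
  ∂ABE = BE − AE + AB,
  ∂DEG = EG − DG + DE.
As a 18×12 matrix over Z this has rank 12, with invariant factors (1,1,1,1,1,1,1,1,1,1,1,2).

Computing H_k = (kernel of ∂_k) / (image of ∂_{k+1}):

  H_0: rank C_0 − rank ∂_1 = 7 − 6 = 1, and the invariant factors of ∂_1 are all 1, so H_0 = Z.
  H_1: rank ker ∂_1 − rank ∂_2 = (18 − 6) − 12 = 0, and ∂_2 has invariant factor 2 > 1, so H_1 = Z/2Z.
  H_2: rank ker ∂_2 − rank ∂_3 = (12 − 12) − 0 = 0, and there is no ∂_3, so H_2 = 0.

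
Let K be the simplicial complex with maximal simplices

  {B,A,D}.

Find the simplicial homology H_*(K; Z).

H_0 ≅ Z,  H_1 = 0,  H_2 = 0.

K has 3 vertices, 3 edges, 1 triangle.
rank ∂_0 = 0, rank ∂_1 = 2 ⇒ b_0 = 3 − 0 − 2 = 1; all invariant factors of ∂_1 are 1 so no torsion. So H_0 ≅ Z.
rank ∂_1 = 2, rank ∂_2 = 1 ⇒ b_1 = 3 − 2 − 1 = 0; all invariant factors of ∂_2 are 1 so no torsion. So H_1 ≅ 0.
rank ∂_2 = 1, rank ∂_3 = 0 ⇒ b_2 = 1 − 1 − 0 = 0. So H_2 ≅ 0.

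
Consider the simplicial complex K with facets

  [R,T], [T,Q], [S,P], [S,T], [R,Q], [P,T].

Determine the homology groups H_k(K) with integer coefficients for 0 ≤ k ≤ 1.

Fix the vertex order P < Q < R < S < T and write every simplex with vertices in increasing order. Then dim K = 1 and the simplices of K are:

  0-simplices (5): P, Q, R, S, T
  1-simplices (6): PS, PT, QR, QT, RT, ST

so the chain groups are C_0 ≅ Z^5, C_1 ≅ Z^6.

∂_1: C_1 → C_0 is given by ∂[p,q] = [q] − [p].
The 5×6 boundary matrix has rank 4 and Smith normal form diag(1,1,1,1).

Computing H_k = (kernel of ∂_k) / (image of ∂_{k+1}):

  H_0: rank C_0 − rank ∂_1 = 5 − 4 = 1, and the invariant factors of ∂_1 are all 1, so H_0 = Z.
  H_1: rank ker ∂_1 − rank ∂_2 = (6 − 4) − 0 = 2, and there is no ∂_2, so H_1 = Z^2.

(K is a triangulation of a wedge of 2 circles.)

H_0 ≅ Z,  H_1 ≅ Z^2.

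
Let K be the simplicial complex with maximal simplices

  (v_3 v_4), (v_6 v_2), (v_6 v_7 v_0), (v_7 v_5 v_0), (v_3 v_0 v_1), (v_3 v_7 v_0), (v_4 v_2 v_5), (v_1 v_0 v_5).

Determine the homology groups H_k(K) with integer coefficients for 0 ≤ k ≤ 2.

We work with the vertex ordering v_0 < v_1 < v_2 < v_3 < v_4 < v_5 < v_6 < v_7. The simplices of K, each written with vertices in increasing order, are:

  0-simplices (8): [v_0], [v_1], [v_2], [v_3], [v_4], [v_5], [v_6], [v_7]
  1-simplices (15): (15 of them)
  2-simplices (6): [v_0,v_1,v_3], [v_0,v_1,v_5], [v_0,v_3,v_7], [v_0,v_5,v_7], [v_0,v_6,v_7], [v_2,v_4,v_5]

Hence C_0 ≅ Z^8, C_1 ≅ Z^15, C_2 ≅ Z^6.

Boundary ∂_1: C_1 → C_0 is given by ∂[p,q] = [q] − [p].
As a 8×15 matrix over Z this has rank 7, with invariant factors (1,1,1,1,1,1,1).

∂_2: C_2 → C_1 maps a triangle to the signed sum of its edges. For instance
  ∂[v_0,v_3,v_7] = [v_3,v_7] − [v_0,v_7] + [v_0,v_3],
  ∂[v_0,v_1,v_3] = [v_1,v_3] − [v_0,v_3] + [v_0,v_1].
As a 15×6 matrix over Z this has rank 6, with invariant factors (1,1,1,1,1,1).

From H_k ≅ ker(∂_k) / im(∂_{k+1}) we obtain:

  H_0: rank C_0 − rank ∂_1 = 8 − 7 = 1, and the invariant factors of ∂_1 are all 1, so H_0 ≅ Z.
  H_1: rank ker ∂_1 − rank ∂_2 = (15 − 7) − 6 = 2, and the invariant factors of ∂_2 are all 1, so H_1 ≅ Z^2.
  H_2: rank ker ∂_2 − rank ∂_3 = (6 − 6) − 0 = 0, and there is no ∂_3, so H_2 ≅ 0.

As a check, the Euler characteristic is 8 − 15 + 6 = -1, which agrees with 1 − 2 + 0 = -1.

H_0 = Z,  H_1 = Z^2,  H_2 = 0.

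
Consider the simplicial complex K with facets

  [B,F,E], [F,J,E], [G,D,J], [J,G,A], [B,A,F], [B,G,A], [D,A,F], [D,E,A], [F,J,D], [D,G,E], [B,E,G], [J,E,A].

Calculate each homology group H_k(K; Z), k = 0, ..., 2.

We work with the vertex ordering A < B < D < E < F < G < J. The simplices of K, each written with vertices in increasing order, are:

  0-simplices (7): A, B, D, E, F, G, J
  1-simplices (18): AB, AD, AE, AF, AG, AJ, BE, BF, BG, DE, DF, DG, DJ, EF, EG, EJ, FJ, GJ
  2-simplices (12): ABF, ABG, ADE, ADF, AEJ, AGJ, BEF, BEG, DEG, DFJ, DGJ, EFJ

Hence C_0 ≅ Z^7, C_1 ≅ Z^18, C_2 ≅ Z^12.

Boundary ∂_1: C_1 → C_0 maps an edge to its endpoints' difference, ∂[p,q] = q − p.
The resulting 7×18 matrix has rank 6, and its Smith normal form has invariant factors (1,1,1,1,1,1).

The boundary map ∂_2: C_2 → C_1 maps a triangle to the signed sum of its edges. For instance
  ∂DGJ = GJ − DJ + DG,
  ∂ADE = DE − AE + AD.
This gives a 18×12 integer matrix of rank 12; reducing to Smith normal form yields diagonal entries (1,1,1,1,1,1,1,1,1,1,1,2).

Reading off H_k = ker ∂_k / im ∂_{k+1}:

  H_0: rank C_0 − rank ∂_1 = 7 − 6 = 1, and the invariant factors of ∂_1 are all 1, so H_0 = Z.
  H_1: rank ker ∂_1 − rank ∂_2 = (18 − 6) − 12 = 0, and ∂_2 has invariant factor 2 > 1, so H_1 = Z/2Z.
  H_2: rank ker ∂_2 − rank ∂_3 = (12 − 12) − 0 = 0, and there is no ∂_3, so H_2 = 0.

As a check, the Euler characteristic is 7 − 18 + 12 = 1, which agrees with 1 − 0 + 0 = 1.

H_0 = Z,  H_1 = Z/2Z,  H_2 = 0.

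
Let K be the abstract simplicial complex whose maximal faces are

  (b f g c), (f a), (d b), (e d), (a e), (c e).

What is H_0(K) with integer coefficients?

Order the vertices as a < b < c < d < e < f < g. Listing each simplex with vertices in this order, K has dimension 3 with simplices:

  0-simplices (7): a, b, c, d, e, f, g
  1-simplices (11): ae, af, bc, bd, bf, bg, ce, cf, cg, de, fg
  2-simplices (4): bcf, bcg, bfg, cfg
  3-simplices (1): bcfg

so the chain groups are C_0 ≅ Z^7, C_1 ≅ Z^11, C_2 ≅ Z^4, C_3 ≅ Z^1.

Boundary ∂_1: C_1 → C_0 sends each edge [p,q] (with p < q) to q − p. For instance
  ∂bf = f − b.
The 7×11 boundary matrix has rank 6 and Smith normal form diag(1,1,1,1,1,1).

The boundary map ∂_2: C_2 → C_1 acts by ∂[p,q,r] = [q,r] − [p,r] + [p,q]. For instance
  ∂cfg = fg − cg + cf,
  ∂bfg = fg − bg + bf.
This gives a 11×4 integer matrix of rank 3; reducing to Smith normal form yields diagonal entries (1,1,1).

Boundary ∂_3: C_3 → C_2 sends each 3-simplex σ to the alternating sum Σ_i (−1)^i (σ with its i-th vertex removed). For instance
  ∂bcfg = cfg − bfg + bcg − bcf.
The 4×1 boundary matrix has rank 1 and Smith normal form diag(1).

Computing H_k = (kernel of ∂_k) / (image of ∂_{k+1}):

  H_0: rank C_0 − rank ∂_1 = 7 − 6 = 1, and the invariant factors of ∂_1 are all 1, so H_0 ≅ Z.

H_0 = Z.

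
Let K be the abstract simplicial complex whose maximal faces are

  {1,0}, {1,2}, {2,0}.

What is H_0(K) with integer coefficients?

Take the total order 0 < 1 < 2 on the vertex set. Then K (dimension 1) consists of the simplices:

  0-simplices (3): [0], [1], [2]
  1-simplices (3): [0,1], [0,2], [1,2]

so the chain groups are C_0 ≅ Z^3, C_1 ≅ Z^3.

∂_1: C_1 → C_0 is given by ∂[p,q] = [q] − [p].
This gives a 3×3 integer matrix of rank 2; reducing to Smith normal form yields diagonal entries (1,1).

From H_k ≅ ker(∂_k) / im(∂_{k+1}) we obtain:

  H_0: rank C_0 − rank ∂_1 = 3 − 2 = 1, and the invariant factors of ∂_1 are all 1, so H_0 = Z.

(K is a triangulation of the circle S^1.)

H_0 = Z.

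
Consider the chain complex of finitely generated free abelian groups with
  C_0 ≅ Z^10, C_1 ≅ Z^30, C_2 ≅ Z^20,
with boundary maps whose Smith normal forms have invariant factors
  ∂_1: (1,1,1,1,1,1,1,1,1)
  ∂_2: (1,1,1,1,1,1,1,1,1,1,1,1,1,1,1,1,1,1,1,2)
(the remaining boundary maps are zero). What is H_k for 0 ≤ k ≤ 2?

H_0: b_0 = 10 − 0 − 9 = 1; torsion from ∂_1 factors > 1: none. So H_0 = Z.
H_1: b_1 = 30 − 9 − 20 = 1; torsion from ∂_2 factors > 1: [2]. So H_1 = Z ⊕ Z/2.
H_2: b_2 = 20 − 20 − 0 = 0; torsion from ∂_3 factors > 1: none. So H_2 = 0.

H_0 = Z,  H_1 = Z ⊕ Z/2,  H_2 = 0.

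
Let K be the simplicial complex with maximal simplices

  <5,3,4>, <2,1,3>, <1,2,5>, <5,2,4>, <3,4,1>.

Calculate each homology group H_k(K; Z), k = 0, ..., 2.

Take the total order 1 < 2 < 3 < 4 < 5 on the vertex set. Then K (dimension 2) consists of the simplices:

  0-simplices (5): [1], [2], [3], [4], [5]
  1-simplices (10): [1,2], [1,3], [1,4], [1,5], [2,3], [2,4], [2,5], [3,4], [3,5], [4,5]
  2-simplices (5): [1,2,3], [1,2,5], [1,3,4], [2,4,5], [3,4,5]

so the chain groups are C_0 ≅ Z^5, C_1 ≅ Z^10, C_2 ≅ Z^5.

∂_1: C_1 → C_0 is given by ∂[p,q] = [q] − [p].
As a 5×10 matrix over Z this has rank 4, with invariant factors (1,1,1,1).

The boundary map ∂_2: C_2 → C_1 acts by ∂[p,q,r] = [q,r] − [p,r] + [p,q]. For instance
  ∂[2,4,5] = [4,5] − [2,5] + [2,4],
  ∂[1,2,3] = [2,3] − [1,3] + [1,2].
As a 10×5 matrix over Z this has rank 5, with invariant factors (1,1,1,1,1).

Now H_k = ker ∂_k / im ∂_{k+1}, so:

  H_0: rank C_0 − rank ∂_1 = 5 − 4 = 1, and the invariant factors of ∂_1 are all 1, so H_0 ≅ Z.
  H_1: rank ker ∂_1 − rank ∂_2 = (10 − 4) − 5 = 1, and the invariant factors of ∂_2 are all 1, so H_1 ≅ Z.
  H_2: rank ker ∂_2 − rank ∂_3 = (5 − 5) − 0 = 0, and there is no ∂_3, so H_2 ≅ 0.

As a check, the Euler characteristic is 5 − 10 + 5 = 0, which agrees with 1 − 1 + 0 = 0.

H_0 = Z,  H_1 = Z,  H_2 = 0.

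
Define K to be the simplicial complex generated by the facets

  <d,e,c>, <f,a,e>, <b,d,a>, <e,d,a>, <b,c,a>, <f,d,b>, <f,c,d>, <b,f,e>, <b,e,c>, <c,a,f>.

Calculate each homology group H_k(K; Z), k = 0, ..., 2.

H_0 = Z,  H_1 = Z/2,  H_2 = 0.

K has 6 vertices, 15 edges, 10 triangles.
rank ∂_0 = 0, rank ∂_1 = 5 ⇒ b_0 = 6 − 0 − 5 = 1; all invariant factors of ∂_1 are 1 so no torsion. So H_0 = Z.
rank ∂_1 = 5, rank ∂_2 = 10 ⇒ b_1 = 15 − 5 − 10 = 0; ∂_2 has invariant factor(s) [2] giving torsion. So H_1 = Z/2.
rank ∂_2 = 10, rank ∂_3 = 0 ⇒ b_2 = 10 − 10 − 0 = 0. So H_2 = 0.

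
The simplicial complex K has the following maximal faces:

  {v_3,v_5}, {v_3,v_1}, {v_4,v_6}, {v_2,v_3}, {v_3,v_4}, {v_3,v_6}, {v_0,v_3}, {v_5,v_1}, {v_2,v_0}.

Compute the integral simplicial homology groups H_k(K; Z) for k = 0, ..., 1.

H_0 ≅ Z,  H_1 ≅ Z^3.

Order the vertices as v_0 < v_1 < v_2 < v_3 < v_4 < v_5 < v_6. Listing each simplex with vertices in this order, K has dimension 1 with simplices:

  0-simplices (7): [v_0], [v_1], [v_2], [v_3], [v_4], [v_5], [v_6]
  1-simplices (9): [v_0,v_2], [v_0,v_3], [v_1,v_3], [v_1,v_5], [v_2,v_3], [v_3,v_4], [v_3,v_5], [v_3,v_6], [v_4,v_6]

so the chain groups are C_0 ≅ Z^7, C_1 ≅ Z^9.

The boundary map ∂_1: C_1 → C_0 is given by ∂[p,q] = [q] − [p].
As a 7×9 matrix over Z this has rank 6, with invariant factors (1,1,1,1,1,1).

Reading off H_k = ker ∂_k / im ∂_{k+1}:

  H_0: rank C_0 − rank ∂_1 = 7 − 6 = 1, and the invariant factors of ∂_1 are all 1, so H_0 ≅ Z.
  H_1: rank ker ∂_1 − rank ∂_2 = (9 − 6) − 0 = 3, and there is no ∂_2, so H_1 ≅ Z^3.

(K is a triangulation of a wedge of 3 circles.)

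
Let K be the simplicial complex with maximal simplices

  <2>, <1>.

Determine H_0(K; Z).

Take the total order 1 < 2 on the vertex set. Then K (dimension 0) consists of the simplices:

  0-simplices (2): [1], [2]

giving chain groups C_0 ≅ Z^2.

From H_k ≅ ker(∂_k) / im(∂_{k+1}) we obtain:

  H_0: rank C_0 − rank ∂_1 = 2 − 0 = 2, and there is no ∂_1, so H_0 = Z^2.

H_0 = Z^2.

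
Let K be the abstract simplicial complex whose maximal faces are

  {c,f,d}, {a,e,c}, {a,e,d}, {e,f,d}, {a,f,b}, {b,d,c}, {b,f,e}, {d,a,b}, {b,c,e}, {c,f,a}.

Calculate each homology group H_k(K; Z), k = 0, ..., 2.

We work with the vertex ordering a < b < c < d < e < f. The simplices of K, each written with vertices in increasing order, are:

  0-simplices (6): a, b, c, d, e, f
  1-simplices (15): ab, ac, ad, ae, af, bc, bd, be, bf, cd, ce, cf, de, df, ef
  2-simplices (10): abd, abf, ace, acf, ade, bcd, bce, bef, cdf, def

so the chain groups are C_0 ≅ Z^6, C_1 ≅ Z^15, C_2 ≅ Z^10.

∂_1: C_1 → C_0 sends each edge [p,q] (with p < q) to q − p.
As a 6×15 matrix over Z this has rank 5, with invariant factors (1,1,1,1,1).

The boundary map ∂_2: C_2 → C_1 sends each 2-simplex [p,q,r] to [q,r] − [p,r] + [p,q]. For instance
  ∂bce = ce − be + bc,
  ∂ade = de − ae + ad.
This gives a 15×10 integer matrix of rank 10; reducing to Smith normal form yields diagonal entries (1,1,1,1,1,1,1,1,1,2).

Now H_k = ker ∂_k / im ∂_{k+1}, so:

  H_0: rank C_0 − rank ∂_1 = 6 − 5 = 1, and the invariant factors of ∂_1 are all 1, so H_0 = Z.
  H_1: rank ker ∂_1 − rank ∂_2 = (15 − 5) − 10 = 0, and ∂_2 has invariant factor 2 > 1, so H_1 = Z/2.
  H_2: rank ker ∂_2 − rank ∂_3 = (10 − 10) − 0 = 0, and there is no ∂_3, so H_2 = 0.

As a check, the Euler characteristic is 6 − 15 + 10 = 1, which agrees with 1 − 0 + 0 = 1.

H_0 = Z,  H_1 = Z/2,  H_2 = 0.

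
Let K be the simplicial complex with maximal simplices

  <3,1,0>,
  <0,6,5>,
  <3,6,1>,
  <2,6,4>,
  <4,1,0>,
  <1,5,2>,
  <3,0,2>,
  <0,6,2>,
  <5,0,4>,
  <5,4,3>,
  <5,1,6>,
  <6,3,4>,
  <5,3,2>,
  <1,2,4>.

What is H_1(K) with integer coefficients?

Order the vertices as 0 < 1 < 2 < 3 < 4 < 5 < 6. Listing each simplex with vertices in this order, K has dimension 2 with simplices:

  0-simplices (7): [0], [1], [2], [3], [4], [5], [6]
  1-simplices (21): [0,1], [0,2], [0,3], [0,4], [0,5], [0,6], [1,2], [1,3], [1,4], [1,5], [1,6], [2,3], [2,4], [2,5], [2,6], [3,4], [3,5], [3,6], [4,5], [4,6], [5,6]
  2-simplices (14): [0,1,3], [0,1,4], [0,2,3], [0,2,6], [0,4,5], [0,5,6], [1,2,4], [1,2,5], [1,3,6], [1,5,6], [2,3,5], [2,4,6], [3,4,5], [3,4,6]

giving chain groups C_0 ≅ Z^7, C_1 ≅ Z^21, C_2 ≅ Z^14.

The boundary map ∂_1: C_1 → C_0 maps an edge to its endpoints' difference, ∂[p,q] = q − p.
This gives a 7×21 integer matrix of rank 6; reducing to Smith normal form yields diagonal entries (1,1,1,1,1,1).

Boundary ∂_2: C_2 → C_1 acts by ∂[p,q,r] = [q,r] − [p,r] + [p,q]. For instance
  ∂[1,3,6] = [3,6] − [1,6] + [1,3],
  ∂[0,4,5] = [4,5] − [0,5] + [0,4].
The resulting 21×14 matrix has rank 13, and its Smith normal form has invariant factors (1,1,1,1,1,1,1,1,1,1,1,1,1).

Now H_k = ker ∂_k / im ∂_{k+1}, so:

  H_1: rank ker ∂_1 − rank ∂_2 = (21 − 6) − 13 = 2, and the invariant factors of ∂_2 are all 1, so H_1 ≅ Z^2.

H_1 = Z^2.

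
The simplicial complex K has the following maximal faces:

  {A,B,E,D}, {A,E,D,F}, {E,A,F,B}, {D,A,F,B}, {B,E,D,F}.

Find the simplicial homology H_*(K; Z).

K has 5 vertices, 10 edges, 10 triangles, 5 3-simplices.
rank ∂_0 = 0, rank ∂_1 = 4 ⇒ b_0 = 5 − 0 − 4 = 1; all invariant factors of ∂_1 are 1 so no torsion. So H_0 = Z.
rank ∂_1 = 4, rank ∂_2 = 6 ⇒ b_1 = 10 − 4 − 6 = 0; all invariant factors of ∂_2 are 1 so no torsion. So H_1 = 0.
rank ∂_2 = 6, rank ∂_3 = 4 ⇒ b_2 = 10 − 6 − 4 = 0; all invariant factors of ∂_3 are 1 so no torsion. So H_2 = 0.
rank ∂_3 = 4, rank ∂_4 = 0 ⇒ b_3 = 5 − 4 − 0 = 1. So H_3 = Z.

H_0 ≅ Z,  H_1 = 0,  H_2 = 0,  H_3 ≅ Z.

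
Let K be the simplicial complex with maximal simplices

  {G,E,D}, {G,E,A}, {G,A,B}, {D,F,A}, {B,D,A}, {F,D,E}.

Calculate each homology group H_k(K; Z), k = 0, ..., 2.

H_0 = Z,  H_1 = Z,  H_2 = 0.

Order the vertices as A < B < D < E < F < G. Listing each simplex with vertices in this order, K has dimension 2 with simplices:

  0-simplices (6): A, B, D, E, F, G
  1-simplices (12): AB, AD, AE, AF, AG, BD, BG, DE, DF, DG, EF, EG
  2-simplices (6): ABD, ABG, ADF, AEG, DEF, DEG

Hence C_0 ≅ Z^6, C_1 ≅ Z^12, C_2 ≅ Z^6.

∂_1: C_1 → C_0 is given by ∂[p,q] = [q] − [p].
This gives a 6×12 integer matrix of rank 5; reducing to Smith normal form yields diagonal entries (1,1,1,1,1).

Boundary ∂_2: C_2 → C_1 sends each 2-simplex [p,q,r] to [q,r] − [p,r] + [p,q]. For instance
  ∂DEG = EG − DG + DE,
  ∂DEF = EF − DF + DE.
This gives a 12×6 integer matrix of rank 6; reducing to Smith normal form yields diagonal entries (1,1,1,1,1,1).

From H_k ≅ ker(∂_k) / im(∂_{k+1}) we obtain:

  H_0: rank C_0 − rank ∂_1 = 6 − 5 = 1, and the invariant factors of ∂_1 are all 1, so H_0 ≅ Z.
  H_1: rank ker ∂_1 − rank ∂_2 = (12 − 5) − 6 = 1, and the invariant factors of ∂_2 are all 1, so H_1 ≅ Z.
  H_2: rank ker ∂_2 − rank ∂_3 = (6 − 6) − 0 = 0, and there is no ∂_3, so H_2 ≅ 0.

(K is a triangulation of the cylinder S^1 x I.)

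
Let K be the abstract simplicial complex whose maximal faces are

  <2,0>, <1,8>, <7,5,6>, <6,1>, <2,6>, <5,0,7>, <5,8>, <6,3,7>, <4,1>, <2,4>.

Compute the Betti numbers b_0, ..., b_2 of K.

K has 9 vertices, 14 edges, 3 triangles.
rank ∂_0 = 0, rank ∂_1 = 8 ⇒ b_0 = 9 − 0 − 8 = 1; all invariant factors of ∂_1 are 1 so no torsion. So H_0 ≅ Z.
rank ∂_1 = 8, rank ∂_2 = 3 ⇒ b_1 = 14 − 8 − 3 = 3; all invariant factors of ∂_2 are 1 so no torsion. So H_1 ≅ Z^3.
rank ∂_2 = 3, rank ∂_3 = 0 ⇒ b_2 = 3 − 3 − 0 = 0. So H_2 ≅ 0.

b_0 = 1, b_1 = 3, b_2 = 0.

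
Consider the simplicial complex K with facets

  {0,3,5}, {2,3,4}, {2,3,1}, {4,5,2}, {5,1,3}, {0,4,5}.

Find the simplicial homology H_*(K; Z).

H_0 = Z,  H_1 = Z,  H_2 = 0.

K has 6 vertices, 12 edges, 6 triangles.
rank ∂_0 = 0, rank ∂_1 = 5 ⇒ b_0 = 6 − 0 − 5 = 1; all invariant factors of ∂_1 are 1 so no torsion. So H_0 = Z.
rank ∂_1 = 5, rank ∂_2 = 6 ⇒ b_1 = 12 − 5 − 6 = 1; all invariant factors of ∂_2 are 1 so no torsion. So H_1 = Z.
rank ∂_2 = 6, rank ∂_3 = 0 ⇒ b_2 = 6 − 6 − 0 = 0. So H_2 = 0.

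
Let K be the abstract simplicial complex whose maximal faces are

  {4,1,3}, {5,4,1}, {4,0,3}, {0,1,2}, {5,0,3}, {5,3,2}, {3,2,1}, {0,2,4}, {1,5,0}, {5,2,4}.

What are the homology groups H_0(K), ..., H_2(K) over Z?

Order the vertices as 0 < 1 < 2 < 3 < 4 < 5. Listing each simplex with vertices in this order, K has dimension 2 with simplices:

  0-simplices (6): [0], [1], [2], [3], [4], [5]
  1-simplices (15): [0,1], [0,2], [0,3], [0,4], [0,5], [1,2], [1,3], [1,4], [1,5], [2,3], [2,4], [2,5], [3,4], [3,5], [4,5]
  2-simplices (10): [0,1,2], [0,1,5], [0,2,4], [0,3,4], [0,3,5], [1,2,3], [1,3,4], [1,4,5], [2,3,5], [2,4,5]

so the chain groups are C_0 ≅ Z^6, C_1 ≅ Z^15, C_2 ≅ Z^10.

∂_1: C_1 → C_0 is given by ∂[p,q] = [q] − [p].
This gives a 6×15 integer matrix of rank 5; reducing to Smith normal form yields diagonal entries (1,1,1,1,1).

Boundary ∂_2: C_2 → C_1 sends each 2-simplex [p,q,r] to [q,r] − [p,r] + [p,q]. For instance
  ∂[2,3,5] = [3,5] − [2,5] + [2,3],
  ∂[1,4,5] = [4,5] − [1,5] + [1,4].
The resulting 15×10 matrix has rank 10, and its Smith normal form has invariant factors (1,1,1,1,1,1,1,1,1,2).

Now H_k = ker ∂_k / im ∂_{k+1}, so:

  H_0: rank C_0 − rank ∂_1 = 6 − 5 = 1, and the invariant factors of ∂_1 are all 1, so H_0 = Z.
  H_1: rank ker ∂_1 − rank ∂_2 = (15 − 5) − 10 = 0, and ∂_2 has invariant factor 2 > 1, so H_1 = Z_2.
  H_2: rank ker ∂_2 − rank ∂_3 = (10 − 10) − 0 = 0, and there is no ∂_3, so H_2 = 0.

H_0 ≅ Z,  H_1 ≅ Z_2,  H_2 = 0.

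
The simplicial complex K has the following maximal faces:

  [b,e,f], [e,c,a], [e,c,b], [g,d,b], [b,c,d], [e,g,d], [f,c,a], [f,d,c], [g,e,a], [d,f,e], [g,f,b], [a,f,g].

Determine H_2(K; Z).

Take the total order a < b < c < d < e < f < g on the vertex set. Then K (dimension 2) consists of the simplices:

  0-simplices (7): a, b, c, d, e, f, g
  1-simplices (18): ac, ae, af, ag, bc, bd, be, bf, bg, cd, ce, cf, de, df, dg, ef, eg, fg
  2-simplices (12): ace, acf, aeg, afg, bcd, bce, bdg, bef, bfg, cdf, def, deg

so the chain groups are C_0 ≅ Z^7, C_1 ≅ Z^18, C_2 ≅ Z^12.

∂_1: C_1 → C_0 sends each edge [p,q] (with p < q) to q − p.
The resulting 7×18 matrix has rank 6, and its Smith normal form has invariant factors (1,1,1,1,1,1).

∂_2: C_2 → C_1 acts by ∂[p,q,r] = [q,r] − [p,r] + [p,q]. For instance
  ∂bef = ef − bf + be,
  ∂def = ef − df + de.
As a 18×12 matrix over Z this has rank 12, with invariant factors (1,1,1,1,1,1,1,1,1,1,1,2).

From H_k ≅ ker(∂_k) / im(∂_{k+1}) we obtain:

  H_2: rank ker ∂_2 − rank ∂_3 = (12 − 12) − 0 = 0, and there is no ∂_3, so H_2 ≅ 0.

(K is a triangulation of the real projective plane RP^2.)

H_2 = 0.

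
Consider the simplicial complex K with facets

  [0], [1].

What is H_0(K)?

K has 2 vertices.
rank ∂_0 = 0, rank ∂_1 = 0 ⇒ b_0 = 2 − 0 − 0 = 2. So H_0 ≅ Z^2.

H_0 = Z^2.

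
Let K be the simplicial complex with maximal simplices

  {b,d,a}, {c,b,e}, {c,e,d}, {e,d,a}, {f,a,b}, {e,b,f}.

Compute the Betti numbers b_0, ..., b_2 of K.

b_0 = 1, b_1 = 1, b_2 = 0.

Order the vertices as a < b < c < d < e < f. Listing each simplex with vertices in this order, K has dimension 2 with simplices:

  0-simplices (6): a, b, c, d, e, f
  1-simplices (12): ab, ad, ae, af, bc, bd, be, bf, cd, ce, de, ef
  2-simplices (6): abd, abf, ade, bce, bef, cde

so the chain groups are C_0 ≅ Z^6, C_1 ≅ Z^12, C_2 ≅ Z^6.

Boundary ∂_1: C_1 → C_0 is given by ∂[p,q] = [q] − [p].
The 6×12 boundary matrix has rank 5 and Smith normal form diag(1,1,1,1,1).

Boundary ∂_2: C_2 → C_1 maps a triangle to the signed sum of its edges. For instance
  ∂cde = de − ce + cd,
  ∂bce = ce − be + bc.
This gives a 12×6 integer matrix of rank 6; reducing to Smith normal form yields diagonal entries (1,1,1,1,1,1).

Now H_k = ker ∂_k / im ∂_{k+1}, so:

  H_0: rank C_0 − rank ∂_1 = 6 − 5 = 1, and the invariant factors of ∂_1 are all 1, so H_0 = Z.
  H_1: rank ker ∂_1 − rank ∂_2 = (12 − 5) − 6 = 1, and the invariant factors of ∂_2 are all 1, so H_1 = Z.
  H_2: rank ker ∂_2 − rank ∂_3 = (6 − 6) − 0 = 0, and there is no ∂_3, so H_2 = 0.

Hence the Betti numbers are b_0 = 1, b_1 = 1, b_2 = 0.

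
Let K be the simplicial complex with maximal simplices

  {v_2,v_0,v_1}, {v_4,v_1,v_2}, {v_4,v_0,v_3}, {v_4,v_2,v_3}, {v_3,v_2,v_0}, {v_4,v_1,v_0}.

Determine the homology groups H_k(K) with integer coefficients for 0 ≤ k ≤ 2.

We work with the vertex ordering v_0 < v_1 < v_2 < v_3 < v_4. The simplices of K, each written with vertices in increasing order, are:

  0-simplices (5): [v_0], [v_1], [v_2], [v_3], [v_4]
  1-simplices (9): [v_0,v_1], [v_0,v_2], [v_0,v_3], [v_0,v_4], [v_1,v_2], [v_1,v_4], [v_2,v_3], [v_2,v_4], [v_3,v_4]
  2-simplices (6): [v_0,v_1,v_2], [v_0,v_1,v_4], [v_0,v_2,v_3], [v_0,v_3,v_4], [v_1,v_2,v_4], [v_2,v_3,v_4]

giving chain groups C_0 ≅ Z^5, C_1 ≅ Z^9, C_2 ≅ Z^6.

Boundary ∂_1: C_1 → C_0 maps an edge to its endpoints' difference, ∂[p,q] = q − p.
This gives a 5×9 integer matrix of rank 4; reducing to Smith normal form yields diagonal entries (1,1,1,1).

∂_2: C_2 → C_1 acts by ∂[p,q,r] = [q,r] − [p,r] + [p,q]. For instance
  ∂[v_0,v_1,v_4] = [v_1,v_4] − [v_0,v_4] + [v_0,v_1],
  ∂[v_2,v_3,v_4] = [v_3,v_4] − [v_2,v_4] + [v_2,v_3].
As a 9×6 matrix over Z this has rank 5, with invariant factors (1,1,1,1,1).

Now H_k = ker ∂_k / im ∂_{k+1}, so:

  H_0: rank C_0 − rank ∂_1 = 5 − 4 = 1, and the invariant factors of ∂_1 are all 1, so H_0 ≅ Z.
  H_1: rank ker ∂_1 − rank ∂_2 = (9 − 4) − 5 = 0, and the invariant factors of ∂_2 are all 1, so H_1 ≅ 0.
  H_2: rank ker ∂_2 − rank ∂_3 = (6 − 5) − 0 = 1, and there is no ∂_3, so H_2 ≅ Z.

As a check, the Euler characteristic is 5 − 9 + 6 = 2, which agrees with 1 − 0 + 1 = 2.

H_0 ≅ Z,  H_1 = 0,  H_2 ≅ Z.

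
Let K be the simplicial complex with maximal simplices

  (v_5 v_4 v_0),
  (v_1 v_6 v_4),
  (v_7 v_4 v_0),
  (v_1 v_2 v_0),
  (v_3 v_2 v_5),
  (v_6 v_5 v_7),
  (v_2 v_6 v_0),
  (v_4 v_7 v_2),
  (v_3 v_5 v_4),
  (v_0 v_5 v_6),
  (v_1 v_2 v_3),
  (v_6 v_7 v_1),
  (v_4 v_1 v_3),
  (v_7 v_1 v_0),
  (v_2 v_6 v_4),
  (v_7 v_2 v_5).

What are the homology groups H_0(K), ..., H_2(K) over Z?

Fix the vertex order v_0 < v_1 < v_2 < v_3 < v_4 < v_5 < v_6 < v_7 and write every simplex with vertices in increasing order. Then dim K = 2 and the simplices of K are:

  0-simplices (8): [v_0], [v_1], [v_2], [v_3], [v_4], [v_5], [v_6], [v_7]
  1-simplices (24): (24 of them)
  2-simplices (16): (16 of them)

Hence C_0 ≅ Z^8, C_1 ≅ Z^24, C_2 ≅ Z^16.

The boundary map ∂_1: C_1 → C_0 is given by ∂[p,q] = [q] − [p].
The resulting 8×24 matrix has rank 7, and its Smith normal form has invariant factors (1,1,1,1,1,1,1).

Boundary ∂_2: C_2 → C_1 sends each 2-simplex [p,q,r] to [q,r] − [p,r] + [p,q]. For instance
  ∂[v_0,v_5,v_6] = [v_5,v_6] − [v_0,v_6] + [v_0,v_5],
  ∂[v_0,v_2,v_6] = [v_2,v_6] − [v_0,v_6] + [v_0,v_2].
The resulting 24×16 matrix has rank 15, and its Smith normal form has invariant factors (1,1,1,1,1,1,1,1,1,1,1,1,1,1,1).

Now H_k = ker ∂_k / im ∂_{k+1}, so:

  H_0: rank C_0 − rank ∂_1 = 8 − 7 = 1, and the invariant factors of ∂_1 are all 1, so H_0 ≅ Z.
  H_1: rank ker ∂_1 − rank ∂_2 = (24 − 7) − 15 = 2, and the invariant factors of ∂_2 are all 1, so H_1 ≅ Z^2.
  H_2: rank ker ∂_2 − rank ∂_3 = (16 − 15) − 0 = 1, and there is no ∂_3, so H_2 ≅ Z.

As a check, the Euler characteristic is 8 − 24 + 16 = 0, which agrees with 1 − 2 + 1 = 0.
(K is a triangulation of the torus T^2.)

H_0 = Z,  H_1 = Z^2,  H_2 = Z.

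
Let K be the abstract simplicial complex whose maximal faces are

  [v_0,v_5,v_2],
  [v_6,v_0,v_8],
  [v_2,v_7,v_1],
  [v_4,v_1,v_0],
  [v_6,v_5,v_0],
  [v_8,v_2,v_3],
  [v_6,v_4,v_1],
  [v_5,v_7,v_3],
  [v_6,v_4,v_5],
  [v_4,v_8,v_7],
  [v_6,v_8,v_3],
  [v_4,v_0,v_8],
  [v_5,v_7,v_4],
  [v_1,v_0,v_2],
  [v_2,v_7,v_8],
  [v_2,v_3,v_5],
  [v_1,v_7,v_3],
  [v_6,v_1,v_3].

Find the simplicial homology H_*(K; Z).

H_0 = Z,  H_1 = Z ⊕ Z/2Z,  H_2 = 0.

We work with the vertex ordering v_0 < v_1 < v_2 < v_3 < v_4 < v_5 < v_6 < v_7 < v_8. The simplices of K, each written with vertices in increasing order, are:

  0-simplices (9): [v_0], [v_1], [v_2], [v_3], [v_4], [v_5], [v_6], [v_7], [v_8]
  1-simplices (27): (27 of them)
  2-simplices (18): (18 of them)

giving chain groups C_0 ≅ Z^9, C_1 ≅ Z^27, C_2 ≅ Z^18.

∂_1: C_1 → C_0 is given by ∂[p,q] = [q] − [p].
As a 9×27 matrix over Z this has rank 8, with invariant factors (1,1,1,1,1,1,1,1).

Boundary ∂_2: C_2 → C_1 sends each 2-simplex [p,q,r] to [q,r] − [p,r] + [p,q]. For instance
  ∂[v_1,v_3,v_7] = [v_3,v_7] − [v_1,v_7] + [v_1,v_3],
  ∂[v_1,v_4,v_6] = [v_4,v_6] − [v_1,v_6] + [v_1,v_4].
This gives a 27×18 integer matrix of rank 18; reducing to Smith normal form yields diagonal entries (1,1,1,1,1,1,1,1,1,1,1,1,1,1,1,1,1,2).

From H_k ≅ ker(∂_k) / im(∂_{k+1}) we obtain:

  H_0: rank C_0 − rank ∂_1 = 9 − 8 = 1, and the invariant factors of ∂_1 are all 1, so H_0 = Z.
  H_1: rank ker ∂_1 − rank ∂_2 = (27 − 8) − 18 = 1, and ∂_2 has invariant factor 2 > 1, so H_1 = Z ⊕ Z/2Z.
  H_2: rank ker ∂_2 − rank ∂_3 = (18 − 18) − 0 = 0, and there is no ∂_3, so H_2 = 0.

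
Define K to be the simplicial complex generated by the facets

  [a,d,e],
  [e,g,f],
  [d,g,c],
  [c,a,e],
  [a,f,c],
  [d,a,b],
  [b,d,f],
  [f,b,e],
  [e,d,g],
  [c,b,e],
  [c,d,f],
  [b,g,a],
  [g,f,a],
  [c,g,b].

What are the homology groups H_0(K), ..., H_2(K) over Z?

H_0 ≅ Z,  H_1 ≅ Z^2,  H_2 ≅ Z.

Order the vertices as a < b < c < d < e < f < g. Listing each simplex with vertices in this order, K has dimension 2 with simplices:

  0-simplices (7): a, b, c, d, e, f, g
  1-simplices (21): ab, ac, ad, ae, af, ag, bc, bd, be, bf, bg, cd, ce, cf, cg, de, df, dg, ef, eg, fg
  2-simplices (14): abd, abg, ace, acf, ade, afg, bce, bcg, bdf, bef, cdf, cdg, deg, efg

so the chain groups are C_0 ≅ Z^7, C_1 ≅ Z^21, C_2 ≅ Z^14.

Boundary ∂_1: C_1 → C_0 sends each edge [p,q] (with p < q) to q − p.
This gives a 7×21 integer matrix of rank 6; reducing to Smith normal form yields diagonal entries (1,1,1,1,1,1).

Boundary ∂_2: C_2 → C_1 sends each 2-simplex [p,q,r] to [q,r] − [p,r] + [p,q]. For instance
  ∂ace = ce − ae + ac,
  ∂abg = bg − ag + ab.
The 21×14 boundary matrix has rank 13 and Smith normal form diag(1,1,1,1,1,1,1,1,1,1,1,1,1).

From H_k ≅ ker(∂_k) / im(∂_{k+1}) we obtain:

  H_0: rank C_0 − rank ∂_1 = 7 − 6 = 1, and the invariant factors of ∂_1 are all 1, so H_0 = Z.
  H_1: rank ker ∂_1 − rank ∂_2 = (21 − 6) − 13 = 2, and the invariant factors of ∂_2 are all 1, so H_1 = Z^2.
  H_2: rank ker ∂_2 − rank ∂_3 = (14 − 13) − 0 = 1, and there is no ∂_3, so H_2 = Z.

(K is a triangulation of the torus T^2.)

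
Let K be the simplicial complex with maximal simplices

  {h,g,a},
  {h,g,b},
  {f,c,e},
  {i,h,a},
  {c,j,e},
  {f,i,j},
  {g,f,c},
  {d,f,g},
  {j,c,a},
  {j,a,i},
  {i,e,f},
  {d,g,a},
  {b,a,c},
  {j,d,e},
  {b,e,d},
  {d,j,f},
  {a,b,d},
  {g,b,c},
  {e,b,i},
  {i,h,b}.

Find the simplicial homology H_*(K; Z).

Order the vertices as a < b < c < d < e < f < g < h < i < j. Listing each simplex with vertices in this order, K has dimension 2 with simplices:

  0-simplices (10): a, b, c, d, e, f, g, h, i, j
  1-simplices (30): ab, ac, ad, ag, ah, ai, aj, bc, bd, be, bg, bh, bi, ce, cf, cg, cj, de, df, dg, dj, ef, ei, ej, fg, fi, fj, gh, hi, ij
  2-simplices (20): abc, abd, acj, adg, agh, ahi, aij, bcg, bde, bei, bgh, bhi, cef, cej, cfg, dej, dfg, dfj, efi, fij

Hence C_0 ≅ Z^10, C_1 ≅ Z^30, C_2 ≅ Z^20.

The boundary map ∂_1: C_1 → C_0 maps an edge to its endpoints' difference, ∂[p,q] = q − p. For instance
  ∂de = e − d.
This gives a 10×30 integer matrix of rank 9; reducing to Smith normal form yields diagonal entries (1,1,1,1,1,1,1,1,1).

∂_2: C_2 → C_1 acts by ∂[p,q,r] = [q,r] − [p,r] + [p,q]. For instance
  ∂ahi = hi − ai + ah,
  ∂bde = de − be + bd.
As a 30×20 matrix over Z this has rank 20, with invariant factors (1,1,1,1,1,1,1,1,1,1,1,1,1,1,1,1,1,1,1,2).

Computing H_k = (kernel of ∂_k) / (image of ∂_{k+1}):

  H_0: rank C_0 − rank ∂_1 = 10 − 9 = 1, and the invariant factors of ∂_1 are all 1, so H_0 = Z.
  H_1: rank ker ∂_1 − rank ∂_2 = (30 − 9) − 20 = 1, and ∂_2 has invariant factor 2 > 1, so H_1 = Z × Z/2.
  H_2: rank ker ∂_2 − rank ∂_3 = (20 − 20) − 0 = 0, and there is no ∂_3, so H_2 = 0.

As a check, the Euler characteristic is 10 − 30 + 20 = 0, which agrees with 1 − 1 + 0 = 0.

H_0 = Z,  H_1 = Z × Z/2,  H_2 = 0.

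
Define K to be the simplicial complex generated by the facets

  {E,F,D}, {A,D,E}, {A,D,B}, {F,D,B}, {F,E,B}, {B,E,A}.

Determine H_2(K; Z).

H_2 ≅ Z.

K has 5 vertices, 9 edges, 6 triangles.
rank ∂_2 = 5, rank ∂_3 = 0 ⇒ b_2 = 6 − 5 − 0 = 1. So H_2 ≅ Z.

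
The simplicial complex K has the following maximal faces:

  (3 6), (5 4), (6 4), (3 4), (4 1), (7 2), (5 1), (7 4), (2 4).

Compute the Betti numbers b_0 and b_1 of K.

b_0 = 1, b_1 = 3.

Fix the vertex order 1 < 2 < 3 < 4 < 5 < 6 < 7 and write every simplex with vertices in increasing order. Then dim K = 1 and the simplices of K are:

  0-simplices (7): [1], [2], [3], [4], [5], [6], [7]
  1-simplices (9): [1,4], [1,5], [2,4], [2,7], [3,4], [3,6], [4,5], [4,6], [4,7]

giving chain groups C_0 ≅ Z^7, C_1 ≅ Z^9.

The boundary map ∂_1: C_1 → C_0 is given by ∂[p,q] = [q] − [p].
As a 7×9 matrix over Z this has rank 6, with invariant factors (1,1,1,1,1,1).

Now H_k = ker ∂_k / im ∂_{k+1}, so:

  H_0: rank C_0 − rank ∂_1 = 7 − 6 = 1, and the invariant factors of ∂_1 are all 1, so H_0 ≅ Z.
  H_1: rank ker ∂_1 − rank ∂_2 = (9 − 6) − 0 = 3, and there is no ∂_2, so H_1 ≅ Z^3.

Hence the Betti numbers are b_0 = 1, b_1 = 3.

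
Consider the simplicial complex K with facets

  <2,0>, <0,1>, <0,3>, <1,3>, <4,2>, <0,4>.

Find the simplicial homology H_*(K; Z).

Take the total order 0 < 1 < 2 < 3 < 4 on the vertex set. Then K (dimension 1) consists of the simplices:

  0-simplices (5): [0], [1], [2], [3], [4]
  1-simplices (6): [0,1], [0,2], [0,3], [0,4], [1,3], [2,4]

giving chain groups C_0 ≅ Z^5, C_1 ≅ Z^6.

The boundary map ∂_1: C_1 → C_0 sends each edge [p,q] (with p < q) to q − p.
The resulting 5×6 matrix has rank 4, and its Smith normal form has invariant factors (1,1,1,1).

From H_k ≅ ker(∂_k) / im(∂_{k+1}) we obtain:

  H_0: rank C_0 − rank ∂_1 = 5 − 4 = 1, and the invariant factors of ∂_1 are all 1, so H_0 = Z.
  H_1: rank ker ∂_1 − rank ∂_2 = (6 − 4) − 0 = 2, and there is no ∂_2, so H_1 = Z^2.

H_0 = Z,  H_1 = Z^2.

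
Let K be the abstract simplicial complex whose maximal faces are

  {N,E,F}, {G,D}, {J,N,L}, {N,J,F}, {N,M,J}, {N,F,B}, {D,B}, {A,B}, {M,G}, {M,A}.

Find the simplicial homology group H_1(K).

Fix the vertex order A < B < D < E < F < G < J < L < M < N and write every simplex with vertices in increasing order. Then dim K = 2 and the simplices of K are:

  0-simplices (10): A, B, D, E, F, G, J, L, M, N
  1-simplices (16): AB, AM, BD, BF, BN, DG, EF, EN, FJ, FN, GM, JL, JM, JN, LN, MN
  2-simplices (5): BFN, EFN, FJN, JLN, JMN

so the chain groups are C_0 ≅ Z^10, C_1 ≅ Z^16, C_2 ≅ Z^5.

The boundary map ∂_1: C_1 → C_0 sends each edge [p,q] (with p < q) to q − p.
The 10×16 boundary matrix has rank 9 and Smith normal form diag(1,1,1,1,1,1,1,1,1).

∂_2: C_2 → C_1 acts by ∂[p,q,r] = [q,r] − [p,r] + [p,q]. For instance
  ∂EFN = FN − EN + EF,
  ∂JMN = MN − JN + JM.
The 16×5 boundary matrix has rank 5 and Smith normal form diag(1,1,1,1,1).

Reading off H_k = ker ∂_k / im ∂_{k+1}:

  H_1: rank ker ∂_1 − rank ∂_2 = (16 − 9) − 5 = 2, and the invariant factors of ∂_2 are all 1, so H_1 ≅ Z^2.

H_1 = Z^2.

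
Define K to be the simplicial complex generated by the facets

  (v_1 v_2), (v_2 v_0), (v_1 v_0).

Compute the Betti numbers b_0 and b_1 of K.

Fix the vertex order v_0 < v_1 < v_2 and write every simplex with vertices in increasing order. Then dim K = 1 and the simplices of K are:

  0-simplices (3): [v_0], [v_1], [v_2]
  1-simplices (3): [v_0,v_1], [v_0,v_2], [v_1,v_2]

so the chain groups are C_0 ≅ Z^3, C_1 ≅ Z^3.

Boundary ∂_1: C_1 → C_0 maps an edge to its endpoints' difference, ∂[p,q] = q − p.
This gives a 3×3 integer matrix of rank 2; reducing to Smith normal form yields diagonal entries (1,1).

Now H_k = ker ∂_k / im ∂_{k+1}, so:

  H_0: rank C_0 − rank ∂_1 = 3 − 2 = 1, and the invariant factors of ∂_1 are all 1, so H_0 = Z.
  H_1: rank ker ∂_1 − rank ∂_2 = (3 − 2) − 0 = 1, and there is no ∂_2, so H_1 = Z.

Hence the Betti numbers are b_0 = 1, b_1 = 1.

b_0 = 1, b_1 = 1.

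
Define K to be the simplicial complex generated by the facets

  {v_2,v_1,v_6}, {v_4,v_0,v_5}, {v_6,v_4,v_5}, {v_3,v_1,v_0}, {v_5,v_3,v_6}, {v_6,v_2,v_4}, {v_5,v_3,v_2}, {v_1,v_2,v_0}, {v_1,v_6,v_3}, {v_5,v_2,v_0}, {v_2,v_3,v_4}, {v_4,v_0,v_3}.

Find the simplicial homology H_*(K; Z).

Fix the vertex order v_0 < v_1 < v_2 < v_3 < v_4 < v_5 < v_6 and write every simplex with vertices in increasing order. Then dim K = 2 and the simplices of K are:

  0-simplices (7): [v_0], [v_1], [v_2], [v_3], [v_4], [v_5], [v_6]
  1-simplices (18): (18 of them)
  2-simplices (12): (12 of them)

so the chain groups are C_0 ≅ Z^7, C_1 ≅ Z^18, C_2 ≅ Z^12.

∂_1: C_1 → C_0 is given by ∂[p,q] = [q] − [p]. For instance
  ∂[v_0,v_3] = [v_3] − [v_0].
As a 7×18 matrix over Z this has rank 6, with invariant factors (1,1,1,1,1,1).

Boundary ∂_2: C_2 → C_1 acts by ∂[p,q,r] = [q,r] − [p,r] + [p,q]. For instance
  ∂[v_2,v_3,v_5] = [v_3,v_5] − [v_2,v_5] + [v_2,v_3],
  ∂[v_1,v_2,v_6] = [v_2,v_6] − [v_1,v_6] + [v_1,v_2].
As a 18×12 matrix over Z this has rank 12, with invariant factors (1,1,1,1,1,1,1,1,1,1,1,2).

Computing H_k = (kernel of ∂_k) / (image of ∂_{k+1}):

  H_0: rank C_0 − rank ∂_1 = 7 − 6 = 1, and the invariant factors of ∂_1 are all 1, so H_0 = Z.
  H_1: rank ker ∂_1 − rank ∂_2 = (18 − 6) − 12 = 0, and ∂_2 has invariant factor 2 > 1, so H_1 = Z_2.
  H_2: rank ker ∂_2 − rank ∂_3 = (12 − 12) − 0 = 0, and there is no ∂_3, so H_2 = 0.

(K is a triangulation of the real projective plane RP^2.)

H_0 ≅ Z,  H_1 ≅ Z_2,  H_2 = 0.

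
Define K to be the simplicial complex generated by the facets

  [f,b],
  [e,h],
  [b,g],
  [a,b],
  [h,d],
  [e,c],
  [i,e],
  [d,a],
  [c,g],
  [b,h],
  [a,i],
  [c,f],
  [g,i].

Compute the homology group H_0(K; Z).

Take the total order a < b < c < d < e < f < g < h < i on the vertex set. Then K (dimension 1) consists of the simplices:

  0-simplices (9): a, b, c, d, e, f, g, h, i
  1-simplices (13): ab, ad, ai, bf, bg, bh, ce, cf, cg, dh, eh, ei, gi

Hence C_0 ≅ Z^9, C_1 ≅ Z^13.

The boundary map ∂_1: C_1 → C_0 maps an edge to its endpoints' difference, ∂[p,q] = q − p. For instance
  ∂cf = f − c.
This gives a 9×13 integer matrix of rank 8; reducing to Smith normal form yields diagonal entries (1,1,1,1,1,1,1,1).

Reading off H_k = ker ∂_k / im ∂_{k+1}:

  H_0: rank C_0 − rank ∂_1 = 9 − 8 = 1, and the invariant factors of ∂_1 are all 1, so H_0 ≅ Z.

H_0 = Z.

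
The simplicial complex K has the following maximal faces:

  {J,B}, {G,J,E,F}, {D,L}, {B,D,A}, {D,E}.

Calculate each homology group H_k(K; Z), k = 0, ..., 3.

Order the vertices as A < B < D < E < F < G < J < L. Listing each simplex with vertices in this order, K has dimension 3 with simplices:

  0-simplices (8): A, B, D, E, F, G, J, L
  1-simplices (12): AB, AD, BD, BJ, DE, DL, EF, EG, EJ, FG, FJ, GJ
  2-simplices (5): ABD, EFG, EFJ, EGJ, FGJ
  3-simplices (1): EFGJ

Hence C_0 ≅ Z^8, C_1 ≅ Z^12, C_2 ≅ Z^5, C_3 ≅ Z^1.

The boundary map ∂_1: C_1 → C_0 sends each edge [p,q] (with p < q) to q − p. For instance
  ∂FG = G − F.
This gives a 8×12 integer matrix of rank 7; reducing to Smith normal form yields diagonal entries (1,1,1,1,1,1,1).

The boundary map ∂_2: C_2 → C_1 sends each 2-simplex [p,q,r] to [q,r] − [p,r] + [p,q]. For instance
  ∂EFJ = FJ − EJ + EF,
  ∂FGJ = GJ − FJ + FG.
The 12×5 boundary matrix has rank 4 and Smith normal form diag(1,1,1,1).

Boundary ∂_3: C_3 → C_2 sends each 3-simplex σ to the alternating sum Σ_i (−1)^i (σ with its i-th vertex removed). For instance
  ∂EFGJ = FGJ − EGJ + EFJ − EFG.
This gives a 5×1 integer matrix of rank 1; reducing to Smith normal form yields diagonal entries (1).

Computing H_k = (kernel of ∂_k) / (image of ∂_{k+1}):

  H_0: rank C_0 − rank ∂_1 = 8 − 7 = 1, and the invariant factors of ∂_1 are all 1, so H_0 = Z.
  H_1: rank ker ∂_1 − rank ∂_2 = (12 − 7) − 4 = 1, and the invariant factors of ∂_2 are all 1, so H_1 = Z.
  H_2: rank ker ∂_2 − rank ∂_3 = (5 − 4) − 1 = 0, and the invariant factors of ∂_3 are all 1, so H_2 = 0.
  H_3: rank ker ∂_3 − rank ∂_4 = (1 − 1) − 0 = 0, and there is no ∂_4, so H_3 = 0.

H_0 = Z,  H_1 = Z,  H_2 = 0,  H_3 = 0.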